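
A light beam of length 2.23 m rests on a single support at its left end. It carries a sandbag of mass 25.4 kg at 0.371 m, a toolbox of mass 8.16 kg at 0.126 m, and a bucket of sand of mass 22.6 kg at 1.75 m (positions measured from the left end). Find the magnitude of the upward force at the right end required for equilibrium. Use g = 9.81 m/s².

Taking torques about the left end:
Sandbag: 25.4 × 9.81 = 249.2 N down at 0.371 m → arm 0.371 m, τ = 249.2 × 0.371 = 92.45 N·m clockwise.
Toolbox: 8.16 × 9.81 = 80.05 N down at 0.126 m → arm 0.126 m, τ = 80.05 × 0.126 = 10.09 N·m clockwise.
Bucket of sand: 22.6 × 9.81 = 221.7 N down at 1.75 m → arm 1.75 m, τ = 221.7 × 1.75 = 388 N·m clockwise.
Net moment of the loads = 490.5 N·m clockwise.
The upward force F acts at the right end, arm 2.23 m, giving F × 2.23 counterclockwise.
Setting net torque to zero: F × 2.23 = 490.5 → F = 490.5 / 2.23 = 220 N.

F ≈ 220 N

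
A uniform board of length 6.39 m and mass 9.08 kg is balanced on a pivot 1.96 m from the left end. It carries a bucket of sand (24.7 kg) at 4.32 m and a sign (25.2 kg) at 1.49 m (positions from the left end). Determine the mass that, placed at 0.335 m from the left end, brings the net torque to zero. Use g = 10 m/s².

m ≈ 35.5 kg

Taking torques about the pivot (at 1.96 m from the left end):
Beam weight: 9.08 × 10 = 90.8 N down at 3.195 m → arm 1.235 m, τ = 90.8 × 1.235 = 112.1 N·m clockwise.
Bucket of sand: 24.7 × 10 = 247 N down at 4.32 m → arm 2.36 m, τ = 247 × 2.36 = 582.9 N·m clockwise.
Sign: 25.2 × 10 = 252 N down at 1.49 m → arm 0.47 m, τ = 252 × 0.47 = 118.4 N·m counterclockwise.
Net moment of known loads = 576.6 N·m clockwise.
An unknown mass m at 0.335 m has arm 1.625 m; its moment is m·g·1.625 counterclockwise.
Setting net torque to zero: m × 10 × 1.625 = 576.6 → m = 576.6 / (10 × 1.625) = 35.5 kg.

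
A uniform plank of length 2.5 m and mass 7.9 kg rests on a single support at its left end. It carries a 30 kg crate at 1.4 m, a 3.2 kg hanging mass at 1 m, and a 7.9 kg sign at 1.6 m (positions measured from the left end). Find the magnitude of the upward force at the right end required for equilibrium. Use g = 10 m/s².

Taking torques about the left end:
Beam weight: 7.9 × 10 = 79 N down at 1.25 m → arm 1.25 m, τ = 79 × 1.25 = 98.75 N·m clockwise.
Crate: 30 × 10 = 300 N down at 1.4 m → arm 1.4 m, τ = 300 × 1.4 = 420 N·m clockwise.
Hanging mass: 3.2 × 10 = 32 N down at 1 m → arm 1 m, τ = 32 × 1 = 32 N·m clockwise.
Sign: 7.9 × 10 = 79 N down at 1.6 m → arm 1.6 m, τ = 79 × 1.6 = 126.4 N·m clockwise.
Net moment of the loads = 677.1 N·m clockwise.
The upward force F acts at the right end, arm 2.5 m, giving F × 2.5 counterclockwise.
For rotational equilibrium, F × 2.5 = 677.1, so F = 677.1 / 2.5 = 271 N.

F ≈ 271 N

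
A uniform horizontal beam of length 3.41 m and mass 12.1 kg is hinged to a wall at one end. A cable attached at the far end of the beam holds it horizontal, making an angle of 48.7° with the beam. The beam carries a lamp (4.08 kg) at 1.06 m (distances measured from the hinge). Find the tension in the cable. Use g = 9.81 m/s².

T ≈ 95.6 N

About the hinge:
Beam weight: 12.1 × 9.81 = 118.7 N down at 1.705 m → arm 1.705 m, τ = 118.7 × 1.705 = 202.4 N·m clockwise.
Lamp: 4.08 × 9.81 = 40.02 N down at 1.06 m → arm 1.06 m, τ = 40.02 × 1.06 = 42.42 N·m clockwise.
Total clockwise load moment = 244.8 N·m.
The cable tension T acts at 3.41 m; only its component perpendicular to the beam, T sinθ, produces torque. sin 48.7° = 0.7513.
Balancing moments: T × 3.41 × 0.7513 = 244.8, giving T = 244.8 / 2.562 = 95.6 N.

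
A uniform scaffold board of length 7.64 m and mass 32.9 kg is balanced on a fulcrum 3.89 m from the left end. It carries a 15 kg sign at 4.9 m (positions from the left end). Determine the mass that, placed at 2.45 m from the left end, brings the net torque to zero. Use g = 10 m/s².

Take moments about the fulcrum (at 3.89 m from the left end).
Beam weight: 32.9 × 10 = 329 N down at 3.82 m → arm 0.07 m, τ = 329 × 0.07 = 23.03 N·m counterclockwise.
Sign: 15 × 10 = 150 N down at 4.9 m → arm 1.01 m, τ = 150 × 1.01 = 151.5 N·m clockwise.
Net moment of known loads = 128.5 N·m clockwise.
An unknown mass m at 2.45 m has arm 1.44 m; its moment is m·g·1.44 counterclockwise.
For rotational equilibrium, m × 10 × 1.44 = 128.5, so m = 128.5 / (10 × 1.44) = 8.92 kg.

m ≈ 8.92 kg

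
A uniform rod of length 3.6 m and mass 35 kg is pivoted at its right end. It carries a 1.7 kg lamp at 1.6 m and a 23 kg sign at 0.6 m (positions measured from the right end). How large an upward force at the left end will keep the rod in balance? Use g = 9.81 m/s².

Taking torques about the right end:
Beam weight: 35 × 9.81 = 343.4 N down at 1.8 m → arm 1.8 m, τ = 343.4 × 1.8 = 618.1 N·m counterclockwise.
Lamp: 1.7 × 9.81 = 16.68 N down at 1.6 m → arm 1.6 m, τ = 16.68 × 1.6 = 26.69 N·m counterclockwise.
Sign: 23 × 9.81 = 225.6 N down at 0.6 m → arm 0.6 m, τ = 225.6 × 0.6 = 135.4 N·m counterclockwise.
Net moment of the loads = 780.2 N·m counterclockwise.
The upward force F acts at the left end, arm 3.6 m, giving F × 3.6 clockwise.
Setting net torque to zero: F × 3.6 = 780.2 → F = 780.2 / 3.6 = 217 N.

F ≈ 217 N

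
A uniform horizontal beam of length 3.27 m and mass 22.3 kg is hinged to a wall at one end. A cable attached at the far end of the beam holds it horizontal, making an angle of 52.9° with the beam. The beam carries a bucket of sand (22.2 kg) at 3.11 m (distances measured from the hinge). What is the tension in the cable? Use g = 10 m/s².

T ≈ 405 N

Taking torques about the hinge:
Beam weight: 22.3 × 10 = 223 N down at 1.635 m → arm 1.635 m, τ = 223 × 1.635 = 364.6 N·m clockwise.
Bucket of sand: 22.2 × 10 = 222 N down at 3.11 m → arm 3.11 m, τ = 222 × 3.11 = 690.4 N·m clockwise.
Total clockwise load moment = 1055 N·m.
The cable tension T acts at 3.27 m; only its component perpendicular to the beam, T sinθ, produces torque. sin 52.9° = 0.7976.
Setting net torque to zero: T × 3.27 × 0.7976 = 1055 → T = 1055 / 2.608 = 405 N.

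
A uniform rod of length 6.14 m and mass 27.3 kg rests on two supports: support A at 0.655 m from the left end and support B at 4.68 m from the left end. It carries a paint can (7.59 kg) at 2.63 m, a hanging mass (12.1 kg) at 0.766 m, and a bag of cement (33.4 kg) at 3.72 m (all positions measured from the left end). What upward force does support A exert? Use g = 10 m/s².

R_A ≈ 345 N

Take moments about support B.
Beam weight: 27.3 × 10 = 273 N down at 3.07 m → arm 1.61 m, τ = 273 × 1.61 = 439.5 N·m counterclockwise.
Paint can: 7.59 × 10 = 75.9 N down at 2.63 m → arm 2.05 m, τ = 75.9 × 2.05 = 155.6 N·m counterclockwise.
Hanging mass: 12.1 × 10 = 121 N down at 0.766 m → arm 3.914 m, τ = 121 × 3.914 = 473.6 N·m counterclockwise.
Bag of cement: 33.4 × 10 = 334 N down at 3.72 m → arm 0.96 m, τ = 334 × 0.96 = 320.6 N·m counterclockwise.
Net load moment about support B = 1389 N·m counterclockwise.
Reaction R at support A is upward at 0.655 m, arm 4.025 m → moment R × 4.025 clockwise.
Στ = 0 ⇒ R × 4.025 = 1389 ⇒ R = 345 N.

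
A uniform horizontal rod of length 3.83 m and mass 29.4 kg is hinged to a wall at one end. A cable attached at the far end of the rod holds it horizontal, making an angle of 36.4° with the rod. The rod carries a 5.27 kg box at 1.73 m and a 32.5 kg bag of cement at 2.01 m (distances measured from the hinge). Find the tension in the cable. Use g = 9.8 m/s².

About the hinge:
Beam weight: 29.4 × 9.8 = 288.1 N down at 1.915 m → arm 1.915 m, τ = 288.1 × 1.915 = 551.7 N·m clockwise.
Box: 5.27 × 9.8 = 51.65 N down at 1.73 m → arm 1.73 m, τ = 51.65 × 1.73 = 89.35 N·m clockwise.
Bag of cement: 32.5 × 9.8 = 318.5 N down at 2.01 m → arm 2.01 m, τ = 318.5 × 2.01 = 640.2 N·m clockwise.
Total clockwise load moment = 1281 N·m.
The cable tension T acts at 3.83 m; only its component perpendicular to the rod, T sinθ, produces torque. sin 36.4° = 0.5934.
Στ = 0 ⇒ T × 3.83 × 0.5934 = 1281 ⇒ T = 1281 / 2.273 = 564 N.

T ≈ 564 N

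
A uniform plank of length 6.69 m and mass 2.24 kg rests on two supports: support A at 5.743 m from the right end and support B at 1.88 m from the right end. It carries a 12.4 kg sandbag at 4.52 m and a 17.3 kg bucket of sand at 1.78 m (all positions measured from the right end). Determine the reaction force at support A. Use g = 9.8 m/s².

R_A ≈ 87 N

Taking torques about support B:
Beam weight: 2.24 × 9.8 = 21.95 N down at 3.345 m → arm 1.465 m, τ = 21.95 × 1.465 = 32.16 N·m counterclockwise.
Sandbag: 12.4 × 9.8 = 121.5 N down at 4.52 m → arm 2.64 m, τ = 121.5 × 2.64 = 320.8 N·m counterclockwise.
Bucket of sand: 17.3 × 9.8 = 169.5 N down at 1.78 m → arm 0.1 m, τ = 169.5 × 0.1 = 16.95 N·m clockwise.
Net load moment about support B = 336 N·m counterclockwise.
Reaction R at support A is upward at 5.743 m, arm 3.863 m → moment R × 3.863 clockwise.
Setting net torque to zero: R × 3.863 = 336 → R = 87 N.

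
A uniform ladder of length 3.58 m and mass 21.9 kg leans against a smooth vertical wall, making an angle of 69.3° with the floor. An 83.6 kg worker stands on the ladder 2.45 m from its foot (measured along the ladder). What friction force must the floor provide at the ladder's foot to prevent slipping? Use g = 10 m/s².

f ≈ 258 N

Sum moments about the foot of the ladder (the floor normal and friction both act there and drop out).
Ladder weight 21.9×10 = 219 N acts at 1.79 m along the ladder; its horizontal arm is 1.79·cos69.3° = 0.6327 m → τ = 138.6 N·m clockwise.
Worker: 83.6×10 = 836 N at 2.45 m → arm 0.866 m → τ = 724 N·m clockwise.
Wall normal N acts horizontally at the top; its moment arm is the height L sinθ = 3.58·sin69.3° = 3.349 m, counterclockwise.
For rotational equilibrium, N × 3.349 = 862.6, so N = 258 N.
ΣFx = 0: friction at the foot balances the wall's push, so f = N_wall = 258 N.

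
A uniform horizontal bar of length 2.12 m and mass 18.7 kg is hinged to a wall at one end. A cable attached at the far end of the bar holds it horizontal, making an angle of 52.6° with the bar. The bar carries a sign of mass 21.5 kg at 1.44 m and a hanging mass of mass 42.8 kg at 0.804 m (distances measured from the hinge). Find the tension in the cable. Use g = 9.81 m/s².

T ≈ 496 N

About the hinge:
Beam weight: 18.7 × 9.81 = 183.4 N down at 1.06 m → arm 1.06 m, τ = 183.4 × 1.06 = 194.4 N·m clockwise.
Sign: 21.5 × 9.81 = 210.9 N down at 1.44 m → arm 1.44 m, τ = 210.9 × 1.44 = 303.7 N·m clockwise.
Hanging mass: 42.8 × 9.81 = 419.9 N down at 0.804 m → arm 0.804 m, τ = 419.9 × 0.804 = 337.6 N·m clockwise.
Total clockwise load moment = 835.7 N·m.
The cable tension T acts at 2.12 m; only its component perpendicular to the bar, T sinθ, produces torque. sin 52.6° = 0.7944.
Setting net torque to zero: T × 2.12 × 0.7944 = 835.7 → T = 835.7 / 1.684 = 496 N.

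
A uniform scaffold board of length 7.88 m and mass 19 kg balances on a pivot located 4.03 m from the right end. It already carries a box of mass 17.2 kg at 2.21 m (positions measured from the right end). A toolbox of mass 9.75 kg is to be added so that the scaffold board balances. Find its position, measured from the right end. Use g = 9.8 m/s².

x ≈ 7.42 m from the right end

About the pivot (at 4.03 m from the right end):
Beam weight: 19 × 9.8 = 186.2 N down at 3.94 m → arm 0.09 m, τ = 186.2 × 0.09 = 16.76 N·m clockwise.
Box: 17.2 × 9.8 = 168.6 N down at 2.21 m → arm 1.82 m, τ = 168.6 × 1.82 = 306.9 N·m clockwise.
Net moment of existing loads = 323.7 N·m clockwise.
The toolbox weighs 9.75 × 9.8 = 95.55 N and must supply an equal counterclockwise moment, so its lever arm about the pivot is 323.7 / 95.55 = 3.39 m.
That puts it at 4.03 + 3.39 = 7.42 m from the right end.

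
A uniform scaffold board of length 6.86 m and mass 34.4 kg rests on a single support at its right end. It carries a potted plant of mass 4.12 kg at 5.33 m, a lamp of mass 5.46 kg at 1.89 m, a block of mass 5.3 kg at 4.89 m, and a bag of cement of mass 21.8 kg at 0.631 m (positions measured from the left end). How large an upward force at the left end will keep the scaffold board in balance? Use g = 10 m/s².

Choose the right end as the axis so the unknown pivot reaction has zero arm there.
Beam weight: 34.4 × 10 = 344 N down at 3.43 m → arm 3.43 m, τ = 344 × 3.43 = 1180 N·m counterclockwise.
Potted plant: 4.12 × 10 = 41.2 N down at 5.33 m → arm 1.53 m, τ = 41.2 × 1.53 = 63.04 N·m counterclockwise.
Lamp: 5.46 × 10 = 54.6 N down at 1.89 m → arm 4.97 m, τ = 54.6 × 4.97 = 271.4 N·m counterclockwise.
Block: 5.3 × 10 = 53 N down at 4.89 m → arm 1.97 m, τ = 53 × 1.97 = 104.4 N·m counterclockwise.
Bag of cement: 21.8 × 10 = 218 N down at 0.631 m → arm 6.229 m, τ = 218 × 6.229 = 1358 N·m counterclockwise.
Net moment of the loads = 2977 N·m counterclockwise.
The upward force F acts at the left end, arm 6.86 m, giving F × 6.86 clockwise.
For rotational equilibrium, F × 6.86 = 2977, so F = 2977 / 6.86 = 434 N.

F ≈ 434 N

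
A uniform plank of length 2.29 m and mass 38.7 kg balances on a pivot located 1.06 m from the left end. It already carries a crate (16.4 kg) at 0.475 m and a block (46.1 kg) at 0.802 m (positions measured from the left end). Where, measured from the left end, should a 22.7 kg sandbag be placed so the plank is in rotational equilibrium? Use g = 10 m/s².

x ≈ 1.86 m from the left end

Sum moments about the pivot (at 1.06 m from the left end) (the support reaction has zero arm there).
Beam weight: 38.7 × 10 = 387 N down at 1.145 m → arm 0.085 m, τ = 387 × 0.085 = 32.9 N·m clockwise.
Crate: 16.4 × 10 = 164 N down at 0.475 m → arm 0.585 m, τ = 164 × 0.585 = 95.94 N·m counterclockwise.
Block: 46.1 × 10 = 461 N down at 0.802 m → arm 0.258 m, τ = 461 × 0.258 = 118.9 N·m counterclockwise.
Net moment of existing loads = 181.9 N·m counterclockwise.
The sandbag weighs 22.7 × 10 = 227 N and must supply an equal clockwise moment, so its lever arm about the pivot is 181.9 / 227 = 0.801 m.
That puts it at 1.06 + 0.801 = 1.86 m from the left end.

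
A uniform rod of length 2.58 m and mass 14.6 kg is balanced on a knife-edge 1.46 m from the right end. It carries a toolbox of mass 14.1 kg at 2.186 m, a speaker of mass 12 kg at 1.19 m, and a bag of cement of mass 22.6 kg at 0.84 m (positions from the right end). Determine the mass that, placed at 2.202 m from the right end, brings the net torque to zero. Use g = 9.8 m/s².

About the knife-edge (at 1.46 m from the right end):
Beam weight: 14.6 × 9.8 = 143.1 N down at 1.29 m → arm 0.17 m, τ = 143.1 × 0.17 = 24.33 N·m clockwise.
Toolbox: 14.1 × 9.8 = 138.2 N down at 2.186 m → arm 0.726 m, τ = 138.2 × 0.726 = 100.3 N·m counterclockwise.
Speaker: 12 × 9.8 = 117.6 N down at 1.19 m → arm 0.27 m, τ = 117.6 × 0.27 = 31.75 N·m clockwise.
Bag of cement: 22.6 × 9.8 = 221.5 N down at 0.84 m → arm 0.62 m, τ = 221.5 × 0.62 = 137.3 N·m clockwise.
Net moment of known loads = 93.08 N·m clockwise.
An unknown mass m at 2.202 m has arm 0.742 m; its moment is m·g·0.742 counterclockwise.
For rotational equilibrium, m × 9.8 × 0.742 = 93.08, so m = 93.08 / (9.8 × 0.742) = 12.8 kg.

m ≈ 12.8 kg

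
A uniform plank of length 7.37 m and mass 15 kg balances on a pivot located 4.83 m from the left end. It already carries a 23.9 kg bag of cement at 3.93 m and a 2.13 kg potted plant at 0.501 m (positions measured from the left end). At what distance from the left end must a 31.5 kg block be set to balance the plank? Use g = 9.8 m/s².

Take moments about the pivot (at 4.83 m from the left end).
Beam weight: 15 × 9.8 = 147 N down at 3.685 m → arm 1.145 m, τ = 147 × 1.145 = 168.3 N·m counterclockwise.
Bag of cement: 23.9 × 9.8 = 234.2 N down at 3.93 m → arm 0.9 m, τ = 234.2 × 0.9 = 210.8 N·m counterclockwise.
Potted plant: 2.13 × 9.8 = 20.87 N down at 0.501 m → arm 4.329 m, τ = 20.87 × 4.329 = 90.35 N·m counterclockwise.
Net moment of existing loads = 469.5 N·m counterclockwise.
The block weighs 31.5 × 9.8 = 308.7 N and must supply an equal clockwise moment, so its lever arm about the pivot is 469.5 / 308.7 = 1.52 m.
That puts it at 4.83 + 1.52 = 6.35 m from the left end.

x ≈ 6.35 m from the left end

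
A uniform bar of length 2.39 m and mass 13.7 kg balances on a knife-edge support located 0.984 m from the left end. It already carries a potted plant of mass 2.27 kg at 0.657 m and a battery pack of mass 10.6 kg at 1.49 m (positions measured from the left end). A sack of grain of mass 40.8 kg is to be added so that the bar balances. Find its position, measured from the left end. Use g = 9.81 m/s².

x ≈ 0.8 m from the left end

About the knife-edge support (at 0.984 m from the left end):
Beam weight: 13.7 × 9.81 = 134.4 N down at 1.195 m → arm 0.211 m, τ = 134.4 × 0.211 = 28.36 N·m clockwise.
Potted plant: 2.27 × 9.81 = 22.27 N down at 0.657 m → arm 0.327 m, τ = 22.27 × 0.327 = 7.282 N·m counterclockwise.
Battery pack: 10.6 × 9.81 = 104 N down at 1.49 m → arm 0.506 m, τ = 104 × 0.506 = 52.62 N·m clockwise.
Net moment of existing loads = 73.7 N·m clockwise.
The sack of grain weighs 40.8 × 9.81 = 400.2 N and must supply an equal counterclockwise moment, so its lever arm about the knife-edge support is 73.7 / 400.2 = 0.184 m.
That puts it at 0.984 − 0.184 = 0.8 m from the left end.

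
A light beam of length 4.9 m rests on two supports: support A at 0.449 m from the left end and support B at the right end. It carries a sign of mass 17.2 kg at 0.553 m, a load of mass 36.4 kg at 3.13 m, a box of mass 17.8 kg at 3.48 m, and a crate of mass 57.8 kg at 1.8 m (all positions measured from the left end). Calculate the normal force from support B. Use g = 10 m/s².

Sum moments about support A (its reaction then has zero moment arm).
Sign: 17.2 × 10 = 172 N down at 0.553 m → arm 0.104 m, τ = 172 × 0.104 = 17.89 N·m clockwise.
Load: 36.4 × 10 = 364 N down at 3.13 m → arm 2.681 m, τ = 364 × 2.681 = 975.9 N·m clockwise.
Box: 17.8 × 10 = 178 N down at 3.48 m → arm 3.031 m, τ = 178 × 3.031 = 539.5 N·m clockwise.
Crate: 57.8 × 10 = 578 N down at 1.8 m → arm 1.351 m, τ = 578 × 1.351 = 780.9 N·m clockwise.
Net load moment about support A = 2314 N·m clockwise.
Reaction R at support B is upward at 4.9 m, arm 4.451 m → moment R × 4.451 counterclockwise.
For rotational equilibrium, R × 4.451 = 2314, so R = 520 N.

R_B ≈ 520 N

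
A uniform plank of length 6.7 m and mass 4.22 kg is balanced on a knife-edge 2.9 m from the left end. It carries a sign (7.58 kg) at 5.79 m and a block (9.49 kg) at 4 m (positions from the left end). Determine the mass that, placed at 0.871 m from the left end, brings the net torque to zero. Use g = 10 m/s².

m ≈ 16.9 kg

About the knife-edge (at 2.9 m from the left end):
Beam weight: 4.22 × 10 = 42.2 N down at 3.35 m → arm 0.45 m, τ = 42.2 × 0.45 = 18.99 N·m clockwise.
Sign: 7.58 × 10 = 75.8 N down at 5.79 m → arm 2.89 m, τ = 75.8 × 2.89 = 219.1 N·m clockwise.
Block: 9.49 × 10 = 94.9 N down at 4 m → arm 1.1 m, τ = 94.9 × 1.1 = 104.4 N·m clockwise.
Net moment of known loads = 342.5 N·m clockwise.
An unknown mass m at 0.871 m has arm 2.029 m; its moment is m·g·2.029 counterclockwise.
Στ = 0 ⇒ m × 10 × 2.029 = 342.5 ⇒ m = 342.5 / (10 × 2.029) = 16.9 kg.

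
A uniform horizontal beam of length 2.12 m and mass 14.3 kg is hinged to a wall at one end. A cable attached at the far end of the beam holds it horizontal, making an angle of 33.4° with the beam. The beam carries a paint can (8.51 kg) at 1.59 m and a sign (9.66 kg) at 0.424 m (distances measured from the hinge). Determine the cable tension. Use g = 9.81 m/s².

About the hinge:
Beam weight: 14.3 × 9.81 = 140.3 N down at 1.06 m → arm 1.06 m, τ = 140.3 × 1.06 = 148.7 N·m clockwise.
Paint can: 8.51 × 9.81 = 83.48 N down at 1.59 m → arm 1.59 m, τ = 83.48 × 1.59 = 132.7 N·m clockwise.
Sign: 9.66 × 9.81 = 94.76 N down at 0.424 m → arm 0.424 m, τ = 94.76 × 0.424 = 40.18 N·m clockwise.
Total clockwise load moment = 321.6 N·m.
The cable tension T acts at 2.12 m; only its component perpendicular to the beam, T sinθ, produces torque. sin 33.4° = 0.5505.
Balancing moments: T × 2.12 × 0.5505 = 321.6, giving T = 321.6 / 1.167 = 276 N.

T ≈ 276 N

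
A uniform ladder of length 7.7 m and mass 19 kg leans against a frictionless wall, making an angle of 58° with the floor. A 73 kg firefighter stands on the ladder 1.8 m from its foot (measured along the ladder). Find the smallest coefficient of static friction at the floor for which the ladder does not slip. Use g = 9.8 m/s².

μ_min ≈ 0.18

Choose the foot of the ladder as the axis so the floor normal and friction both act there and drop out.
Ladder weight 19×9.8 = 186.2 N acts at 3.85 m along the ladder; its horizontal arm is 3.85·cos58° = 2.04 m → τ = 379.8 N·m clockwise.
Firefighter: 73×9.8 = 715.4 N at 1.8 m → arm 0.9539 m → τ = 682.4 N·m clockwise.
Wall normal N acts horizontally at the top; its moment arm is the height L sinθ = 7.7·sin58° = 6.53 m, counterclockwise.
For rotational equilibrium, N × 6.53 = 1062, so N = 162.6 N.
ΣFx = 0 ⇒ f = N_wall = 162.6 N. ΣFy = 0 ⇒ N_floor = 901.6 N.
μ_min = f / N_floor = 162.6 / 901.6 = 0.18.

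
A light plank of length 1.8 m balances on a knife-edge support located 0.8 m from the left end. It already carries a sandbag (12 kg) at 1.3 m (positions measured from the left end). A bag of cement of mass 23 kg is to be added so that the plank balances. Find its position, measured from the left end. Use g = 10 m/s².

About the knife-edge support (at 0.8 m from the left end):
Sandbag: 12 × 10 = 120 N down at 1.3 m → arm 0.5 m, τ = 120 × 0.5 = 60 N·m clockwise.
Net moment of existing loads = 60 N·m clockwise.
The bag of cement weighs 23 × 10 = 230 N and must supply an equal counterclockwise moment, so its lever arm about the knife-edge support is 60 / 230 = 0.261 m.
That puts it at 0.8 − 0.261 = 0.539 m from the left end.

x ≈ 0.539 m from the left end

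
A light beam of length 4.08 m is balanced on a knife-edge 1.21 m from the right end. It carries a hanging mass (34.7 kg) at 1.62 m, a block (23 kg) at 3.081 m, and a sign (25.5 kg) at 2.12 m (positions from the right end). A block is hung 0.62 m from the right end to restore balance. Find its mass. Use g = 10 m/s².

Take moments about the knife-edge (at 1.21 m from the right end).
Hanging mass: 34.7 × 10 = 347 N down at 1.62 m → arm 0.41 m, τ = 347 × 0.41 = 142.3 N·m counterclockwise.
Block: 23 × 10 = 230 N down at 3.081 m → arm 1.871 m, τ = 230 × 1.871 = 430.3 N·m counterclockwise.
Sign: 25.5 × 10 = 255 N down at 2.12 m → arm 0.91 m, τ = 255 × 0.91 = 232.1 N·m counterclockwise.
Net moment of known loads = 804.7 N·m counterclockwise.
An unknown mass m at 0.62 m has arm 0.59 m; its moment is m·g·0.59 clockwise.
Balancing moments: m × 10 × 0.59 = 804.7, giving m = 804.7 / (10 × 0.59) = 136 kg.

m ≈ 136 kg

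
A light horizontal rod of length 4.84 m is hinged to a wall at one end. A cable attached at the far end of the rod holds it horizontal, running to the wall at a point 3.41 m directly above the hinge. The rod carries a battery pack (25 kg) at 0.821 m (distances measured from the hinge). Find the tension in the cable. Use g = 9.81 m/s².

T ≈ 72.2 N

Take moments about the hinge.
Battery pack: 25 × 9.81 = 245.2 N down at 0.821 m → arm 0.821 m, τ = 245.2 × 0.821 = 201.3 N·m clockwise.
Total clockwise load moment = 201.3 N·m.
The cable tension T acts at 4.84 m; only its component perpendicular to the rod, T sinθ, produces torque. sinθ = h/√(h²+d²) = 3.41/√(3.41²+4.84²) = 0.576.
For rotational equilibrium, T × 4.84 × 0.576 = 201.3, so T = 201.3 / 2.788 = 72.2 N.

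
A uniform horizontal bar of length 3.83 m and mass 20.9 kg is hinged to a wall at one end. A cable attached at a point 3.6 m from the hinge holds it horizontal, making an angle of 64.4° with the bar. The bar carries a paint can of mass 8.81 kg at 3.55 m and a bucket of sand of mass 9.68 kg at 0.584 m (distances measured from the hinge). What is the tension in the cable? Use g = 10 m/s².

About the hinge:
Beam weight: 20.9 × 10 = 209 N down at 1.915 m → arm 1.915 m, τ = 209 × 1.915 = 400.2 N·m clockwise.
Paint can: 8.81 × 10 = 88.1 N down at 3.55 m → arm 3.55 m, τ = 88.1 × 3.55 = 312.8 N·m clockwise.
Bucket of sand: 9.68 × 10 = 96.8 N down at 0.584 m → arm 0.584 m, τ = 96.8 × 0.584 = 56.53 N·m clockwise.
Total clockwise load moment = 769.5 N·m.
The cable tension T acts at 3.6 m; only its component perpendicular to the bar, T sinθ, produces torque. sin 64.4° = 0.9018.
Balancing moments: T × 3.6 × 0.9018 = 769.5, giving T = 769.5 / 3.246 = 237 N.

T ≈ 237 N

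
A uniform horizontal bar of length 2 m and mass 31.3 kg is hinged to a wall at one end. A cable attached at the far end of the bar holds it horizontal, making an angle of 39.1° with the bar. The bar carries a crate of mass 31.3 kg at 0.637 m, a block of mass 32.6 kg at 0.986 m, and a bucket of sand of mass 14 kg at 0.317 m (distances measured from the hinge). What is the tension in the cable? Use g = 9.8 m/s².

T ≈ 682 N

Sum moments about the hinge (the unknown hinge reaction has zero arm there).
Beam weight: 31.3 × 9.8 = 306.7 N down at 1 m → arm 1 m, τ = 306.7 × 1 = 306.7 N·m clockwise.
Crate: 31.3 × 9.8 = 306.7 N down at 0.637 m → arm 0.637 m, τ = 306.7 × 0.637 = 195.4 N·m clockwise.
Block: 32.6 × 9.8 = 319.5 N down at 0.986 m → arm 0.986 m, τ = 319.5 × 0.986 = 315 N·m clockwise.
Bucket of sand: 14 × 9.8 = 137.2 N down at 0.317 m → arm 0.317 m, τ = 137.2 × 0.317 = 43.49 N·m clockwise.
Total clockwise load moment = 860.6 N·m.
The cable tension T acts at 2 m; only its component perpendicular to the bar, T sinθ, produces torque. sin 39.1° = 0.6307.
For rotational equilibrium, T × 2 × 0.6307 = 860.6, so T = 860.6 / 1.261 = 682 N.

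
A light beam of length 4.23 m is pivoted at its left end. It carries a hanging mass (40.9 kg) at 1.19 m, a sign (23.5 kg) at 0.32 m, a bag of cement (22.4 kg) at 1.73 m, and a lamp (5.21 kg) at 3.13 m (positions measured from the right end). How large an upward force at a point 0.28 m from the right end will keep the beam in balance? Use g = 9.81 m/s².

F ≈ 690 N

Sum moments about the left end (the unknown pivot reaction has zero arm there).
Hanging mass: 40.9 × 9.81 = 401.2 N down at 1.19 m → arm 3.04 m, τ = 401.2 × 3.04 = 1220 N·m clockwise.
Sign: 23.5 × 9.81 = 230.5 N down at 0.32 m → arm 3.91 m, τ = 230.5 × 3.91 = 901.3 N·m clockwise.
Bag of cement: 22.4 × 9.81 = 219.7 N down at 1.73 m → arm 2.5 m, τ = 219.7 × 2.5 = 549.2 N·m clockwise.
Lamp: 5.21 × 9.81 = 51.11 N down at 3.13 m → arm 1.1 m, τ = 51.11 × 1.1 = 56.22 N·m clockwise.
Net moment of the loads = 2727 N·m clockwise.
The upward force F acts at a point 0.28 m from the right end, arm 3.95 m, giving F × 3.95 counterclockwise.
For rotational equilibrium, F × 3.95 = 2727, so F = 2727 / 3.95 = 690 N.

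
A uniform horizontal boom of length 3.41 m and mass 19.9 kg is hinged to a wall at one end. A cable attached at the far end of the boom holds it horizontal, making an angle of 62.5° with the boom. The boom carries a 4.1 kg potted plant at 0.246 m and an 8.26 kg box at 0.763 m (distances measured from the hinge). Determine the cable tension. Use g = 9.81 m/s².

Choose the hinge as the axis so the unknown hinge reaction has zero arm there.
Beam weight: 19.9 × 9.81 = 195.2 N down at 1.705 m → arm 1.705 m, τ = 195.2 × 1.705 = 332.8 N·m clockwise.
Potted plant: 4.1 × 9.81 = 40.22 N down at 0.246 m → arm 0.246 m, τ = 40.22 × 0.246 = 9.894 N·m clockwise.
Box: 8.26 × 9.81 = 81.03 N down at 0.763 m → arm 0.763 m, τ = 81.03 × 0.763 = 61.83 N·m clockwise.
Total clockwise load moment = 404.5 N·m.
The cable tension T acts at 3.41 m; only its component perpendicular to the boom, T sinθ, produces torque. sin 62.5° = 0.887.
Balancing moments: T × 3.41 × 0.887 = 404.5, giving T = 404.5 / 3.025 = 134 N.

T ≈ 134 N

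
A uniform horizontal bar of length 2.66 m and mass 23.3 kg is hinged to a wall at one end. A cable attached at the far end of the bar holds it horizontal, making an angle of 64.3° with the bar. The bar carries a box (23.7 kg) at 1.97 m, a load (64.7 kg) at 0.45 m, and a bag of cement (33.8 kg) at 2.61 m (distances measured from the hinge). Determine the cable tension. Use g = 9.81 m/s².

T ≈ 798 N

Sum moments about the hinge (the unknown hinge reaction has zero arm there).
Beam weight: 23.3 × 9.81 = 228.6 N down at 1.33 m → arm 1.33 m, τ = 228.6 × 1.33 = 304 N·m clockwise.
Box: 23.7 × 9.81 = 232.5 N down at 1.97 m → arm 1.97 m, τ = 232.5 × 1.97 = 458 N·m clockwise.
Load: 64.7 × 9.81 = 634.7 N down at 0.45 m → arm 0.45 m, τ = 634.7 × 0.45 = 285.6 N·m clockwise.
Bag of cement: 33.8 × 9.81 = 331.6 N down at 2.61 m → arm 2.61 m, τ = 331.6 × 2.61 = 865.5 N·m clockwise.
Total clockwise load moment = 1913 N·m.
The cable tension T acts at 2.66 m; only its component perpendicular to the bar, T sinθ, produces torque. sin 64.3° = 0.9011.
Balancing moments: T × 2.66 × 0.9011 = 1913, giving T = 1913 / 2.397 = 798 N.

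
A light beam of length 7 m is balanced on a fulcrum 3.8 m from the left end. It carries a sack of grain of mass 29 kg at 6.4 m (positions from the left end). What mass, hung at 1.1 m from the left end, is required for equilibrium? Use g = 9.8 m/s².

Choose the fulcrum (at 3.8 m from the left end) as the axis so the support reaction has zero arm there.
Sack of grain: 29 × 9.8 = 284.2 N down at 6.4 m → arm 2.6 m, τ = 284.2 × 2.6 = 738.9 N·m clockwise.
Net moment of known loads = 738.9 N·m clockwise.
An unknown mass m at 1.1 m has arm 2.7 m; its moment is m·g·2.7 counterclockwise.
Στ = 0 ⇒ m × 9.8 × 2.7 = 738.9 ⇒ m = 738.9 / (9.8 × 2.7) = 27.9 kg.

m ≈ 27.9 kg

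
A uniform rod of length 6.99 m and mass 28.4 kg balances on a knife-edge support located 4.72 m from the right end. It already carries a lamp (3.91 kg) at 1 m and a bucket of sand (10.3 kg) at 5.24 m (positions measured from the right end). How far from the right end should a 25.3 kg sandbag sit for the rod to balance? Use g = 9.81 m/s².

x ≈ 6.46 m from the right end

Sum moments about the knife-edge support (at 4.72 m from the right end) (the support reaction has zero arm there).
Beam weight: 28.4 × 9.81 = 278.6 N down at 3.495 m → arm 1.225 m, τ = 278.6 × 1.225 = 341.3 N·m clockwise.
Lamp: 3.91 × 9.81 = 38.36 N down at 1 m → arm 3.72 m, τ = 38.36 × 3.72 = 142.7 N·m clockwise.
Bucket of sand: 10.3 × 9.81 = 101 N down at 5.24 m → arm 0.52 m, τ = 101 × 0.52 = 52.52 N·m counterclockwise.
Net moment of existing loads = 431.5 N·m clockwise.
The sandbag weighs 25.3 × 9.81 = 248.2 N and must supply an equal counterclockwise moment, so its lever arm about the knife-edge support is 431.5 / 248.2 = 1.74 m.
That puts it at 4.72 + 1.74 = 6.46 m from the right end.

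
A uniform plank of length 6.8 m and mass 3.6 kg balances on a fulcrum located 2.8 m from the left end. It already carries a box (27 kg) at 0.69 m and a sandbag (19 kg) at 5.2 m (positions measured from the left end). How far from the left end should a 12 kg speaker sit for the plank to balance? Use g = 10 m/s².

x ≈ 3.57 m from the left end

Choose the fulcrum (at 2.8 m from the left end) as the axis so the support reaction has zero arm there.
Beam weight: 3.6 × 10 = 36 N down at 3.4 m → arm 0.6 m, τ = 36 × 0.6 = 21.6 N·m clockwise.
Box: 27 × 10 = 270 N down at 0.69 m → arm 2.11 m, τ = 270 × 2.11 = 569.7 N·m counterclockwise.
Sandbag: 19 × 10 = 190 N down at 5.2 m → arm 2.4 m, τ = 190 × 2.4 = 456 N·m clockwise.
Net moment of existing loads = 92.1 N·m counterclockwise.
The speaker weighs 12 × 10 = 120 N and must supply an equal clockwise moment, so its lever arm about the fulcrum is 92.1 / 120 = 0.767 m.
That puts it at 2.8 + 0.767 = 3.57 m from the left end.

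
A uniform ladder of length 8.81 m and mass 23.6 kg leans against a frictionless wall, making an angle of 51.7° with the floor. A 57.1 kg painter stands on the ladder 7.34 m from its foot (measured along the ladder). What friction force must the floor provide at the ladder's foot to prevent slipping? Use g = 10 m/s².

f ≈ 469 N

Choose the foot of the ladder as the axis so the floor normal and friction both act there and drop out.
Ladder weight 23.6×10 = 236 N acts at 4.405 m along the ladder; its horizontal arm is 4.405·cos51.7° = 2.73 m → τ = 644.3 N·m clockwise.
Painter: 57.1×10 = 571 N at 7.34 m → arm 4.549 m → τ = 2597 N·m clockwise.
Wall normal N acts horizontally at the top; its moment arm is the height L sinθ = 8.81·sin51.7° = 6.914 m, counterclockwise.
For rotational equilibrium, N × 6.914 = 3241, so N = 469 N.
ΣFx = 0: friction at the foot balances the wall's push, so f = N_wall = 469 N.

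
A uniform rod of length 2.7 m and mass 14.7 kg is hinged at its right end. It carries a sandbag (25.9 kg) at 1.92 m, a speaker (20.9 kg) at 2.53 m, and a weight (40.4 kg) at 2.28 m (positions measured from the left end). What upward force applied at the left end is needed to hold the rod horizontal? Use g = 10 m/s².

F ≈ 224 N

Taking torques about the right end:
Beam weight: 14.7 × 10 = 147 N down at 1.35 m → arm 1.35 m, τ = 147 × 1.35 = 198.5 N·m counterclockwise.
Sandbag: 25.9 × 10 = 259 N down at 1.92 m → arm 0.78 m, τ = 259 × 0.78 = 202 N·m counterclockwise.
Speaker: 20.9 × 10 = 209 N down at 2.53 m → arm 0.17 m, τ = 209 × 0.17 = 35.53 N·m counterclockwise.
Weight: 40.4 × 10 = 404 N down at 2.28 m → arm 0.42 m, τ = 404 × 0.42 = 169.7 N·m counterclockwise.
Net moment of the loads = 605.7 N·m counterclockwise.
The upward force F acts at the left end, arm 2.7 m, giving F × 2.7 clockwise.
Balancing moments: F × 2.7 = 605.7, giving F = 605.7 / 2.7 = 224 N.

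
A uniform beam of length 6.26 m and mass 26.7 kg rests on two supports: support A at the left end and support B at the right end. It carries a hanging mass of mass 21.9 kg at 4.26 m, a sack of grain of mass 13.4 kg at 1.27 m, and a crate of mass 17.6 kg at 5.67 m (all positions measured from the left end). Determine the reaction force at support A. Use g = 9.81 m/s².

R_A ≈ 321 N

Taking torques about support B:
Beam weight: 26.7 × 9.81 = 261.9 N down at 3.13 m → arm 3.13 m, τ = 261.9 × 3.13 = 819.7 N·m counterclockwise.
Hanging mass: 21.9 × 9.81 = 214.8 N down at 4.26 m → arm 2 m, τ = 214.8 × 2 = 429.6 N·m counterclockwise.
Sack of grain: 13.4 × 9.81 = 131.5 N down at 1.27 m → arm 4.99 m, τ = 131.5 × 4.99 = 656.2 N·m counterclockwise.
Crate: 17.6 × 9.81 = 172.7 N down at 5.67 m → arm 0.59 m, τ = 172.7 × 0.59 = 101.9 N·m counterclockwise.
Net load moment about support B = 2007 N·m counterclockwise.
Reaction R at support A is upward at 0 m, arm 6.26 m → moment R × 6.26 clockwise.
Balancing moments: R × 6.26 = 2007, giving R = 321 N.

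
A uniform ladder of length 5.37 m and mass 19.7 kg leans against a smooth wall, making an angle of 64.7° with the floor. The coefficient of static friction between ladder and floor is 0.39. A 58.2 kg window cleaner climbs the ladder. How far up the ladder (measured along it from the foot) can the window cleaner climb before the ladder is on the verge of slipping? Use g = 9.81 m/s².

d ≈ 5.02 m

Sum moments about the foot of the ladder (the floor normal and friction both act there and drop out).
Ladder weight 19.7×9.81 = 193.3 N acts at 2.685 m along the ladder; its horizontal arm is 2.685·cos64.7° = 1.147 m → τ = 221.7 N·m clockwise.
Window cleaner weight 58.2×9.81 = 570.9 N at distance d → arm d·cos64.7° → τ = 570.9·d·0.4274 clockwise.
Wall normal N at the top has arm L sinθ = 4.855 m counterclockwise, so Στ = 0 gives N·4.855 = 221.7 + 244·d.
ΣFy = 0 ⇒ N_floor = 764.2 N, so the maximum friction is μ_s·N_floor = 0.39×764.2 = 298 N. ΣFx = 0 ⇒ N_wall = f, so at the slipping point N = 298 N.
Substituting: 298×4.855 = 221.7 + 244·d ⇒ d = (1447 − 221.7) / 244 = 5.02 m.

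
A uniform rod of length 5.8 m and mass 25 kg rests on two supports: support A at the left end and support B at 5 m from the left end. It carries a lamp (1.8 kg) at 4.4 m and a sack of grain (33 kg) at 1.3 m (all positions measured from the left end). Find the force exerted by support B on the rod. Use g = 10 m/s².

Taking torques about support A:
Beam weight: 25 × 10 = 250 N down at 2.9 m → arm 2.9 m, τ = 250 × 2.9 = 725 N·m clockwise.
Lamp: 1.8 × 10 = 18 N down at 4.4 m → arm 4.4 m, τ = 18 × 4.4 = 79.2 N·m clockwise.
Sack of grain: 33 × 10 = 330 N down at 1.3 m → arm 1.3 m, τ = 330 × 1.3 = 429 N·m clockwise.
Net load moment about support A = 1233 N·m clockwise.
Reaction R at support B is upward at 5 m, arm 5 m → moment R × 5 counterclockwise.
For rotational equilibrium, R × 5 = 1233, so R = 247 N.

R_B ≈ 247 N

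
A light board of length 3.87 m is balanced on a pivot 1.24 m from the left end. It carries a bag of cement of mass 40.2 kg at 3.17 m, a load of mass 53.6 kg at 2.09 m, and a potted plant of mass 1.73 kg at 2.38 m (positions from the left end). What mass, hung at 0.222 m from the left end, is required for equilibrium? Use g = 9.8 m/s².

m ≈ 123 kg

Taking torques about the pivot (at 1.24 m from the left end):
Bag of cement: 40.2 × 9.8 = 394 N down at 3.17 m → arm 1.93 m, τ = 394 × 1.93 = 760.4 N·m clockwise.
Load: 53.6 × 9.8 = 525.3 N down at 2.09 m → arm 0.85 m, τ = 525.3 × 0.85 = 446.5 N·m clockwise.
Potted plant: 1.73 × 9.8 = 16.95 N down at 2.38 m → arm 1.14 m, τ = 16.95 × 1.14 = 19.32 N·m clockwise.
Net moment of known loads = 1226 N·m clockwise.
An unknown mass m at 0.222 m has arm 1.018 m; its moment is m·g·1.018 counterclockwise.
Setting net torque to zero: m × 9.8 × 1.018 = 1226 → m = 1226 / (9.8 × 1.018) = 123 kg.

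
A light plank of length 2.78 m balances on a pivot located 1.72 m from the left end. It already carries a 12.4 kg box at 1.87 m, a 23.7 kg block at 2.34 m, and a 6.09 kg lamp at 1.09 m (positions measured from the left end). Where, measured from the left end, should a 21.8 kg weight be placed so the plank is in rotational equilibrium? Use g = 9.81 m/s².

x ≈ 1.14 m from the left end

Choose the pivot (at 1.72 m from the left end) as the axis so the support reaction has zero arm there.
Box: 12.4 × 9.81 = 121.6 N down at 1.87 m → arm 0.15 m, τ = 121.6 × 0.15 = 18.24 N·m clockwise.
Block: 23.7 × 9.81 = 232.5 N down at 2.34 m → arm 0.62 m, τ = 232.5 × 0.62 = 144.2 N·m clockwise.
Lamp: 6.09 × 9.81 = 59.74 N down at 1.09 m → arm 0.63 m, τ = 59.74 × 0.63 = 37.64 N·m counterclockwise.
Net moment of existing loads = 124.8 N·m clockwise.
The weight weighs 21.8 × 9.81 = 213.9 N and must supply an equal counterclockwise moment, so its lever arm about the pivot is 124.8 / 213.9 = 0.583 m.
That puts it at 1.72 − 0.583 = 1.14 m from the left end.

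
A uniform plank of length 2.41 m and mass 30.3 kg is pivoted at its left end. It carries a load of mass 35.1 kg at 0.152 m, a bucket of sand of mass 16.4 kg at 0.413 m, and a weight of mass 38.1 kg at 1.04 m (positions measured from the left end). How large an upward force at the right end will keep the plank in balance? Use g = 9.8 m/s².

F ≈ 359 N

Sum moments about the left end (the unknown pivot reaction has zero arm there).
Beam weight: 30.3 × 9.8 = 296.9 N down at 1.205 m → arm 1.205 m, τ = 296.9 × 1.205 = 357.8 N·m clockwise.
Load: 35.1 × 9.8 = 344 N down at 0.152 m → arm 0.152 m, τ = 344 × 0.152 = 52.29 N·m clockwise.
Bucket of sand: 16.4 × 9.8 = 160.7 N down at 0.413 m → arm 0.413 m, τ = 160.7 × 0.413 = 66.37 N·m clockwise.
Weight: 38.1 × 9.8 = 373.4 N down at 1.04 m → arm 1.04 m, τ = 373.4 × 1.04 = 388.3 N·m clockwise.
Net moment of the loads = 864.8 N·m clockwise.
The upward force F acts at the right end, arm 2.41 m, giving F × 2.41 counterclockwise.
Setting net torque to zero: F × 2.41 = 864.8 → F = 864.8 / 2.41 = 359 N.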